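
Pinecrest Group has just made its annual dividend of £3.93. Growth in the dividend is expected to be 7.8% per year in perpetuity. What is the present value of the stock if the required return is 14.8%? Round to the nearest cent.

D₁ = D₀ × (1 + g) = £3.93 × 1.078 = £4.2365
Growing perpetuity: P = D₁ / (r − g) = £4.2365 / (0.148 − 0.078) = £60.52

£60.52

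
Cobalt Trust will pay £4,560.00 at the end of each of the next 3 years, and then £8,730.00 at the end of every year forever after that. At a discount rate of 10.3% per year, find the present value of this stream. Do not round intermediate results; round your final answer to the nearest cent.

£74441.64

PV of 3-year annuity: £4,560.00 × [1 − (1+0.103)^−3] / 0.103 = 11280.41919
Perpetuity value at year 3: £8,730.00 / 0.103 = 84757.28155
PV of perpetuity: 84757.28155 / (1+0.103)^3 = 63161.21587
Total PV = 11280.41919 + 63161.21587 = 74441.63506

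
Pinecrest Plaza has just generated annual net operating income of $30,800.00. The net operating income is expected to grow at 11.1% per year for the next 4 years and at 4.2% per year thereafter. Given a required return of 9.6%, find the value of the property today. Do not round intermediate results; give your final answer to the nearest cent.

$755009.49

D_1 = 34218.80000
D_2 = 38017.08680
D_3 = 42236.98343
D_4 = 46925.28860
Terminal value at year 4: TV = D_4×(1+g_2)/(r−g_2) = 48896.15072/0.054 = 905484.27254
P_0 = D_1/(1+r)^1 + D_2/(1+r)^2 + D_3/(1+r)^3 + D_4/(1+r)^4 + TV/(1+r)^4
    = 31221.53285 + 31648.83485 + 32081.98496 + 32521.06322 + 627536.07178 = 755009.48765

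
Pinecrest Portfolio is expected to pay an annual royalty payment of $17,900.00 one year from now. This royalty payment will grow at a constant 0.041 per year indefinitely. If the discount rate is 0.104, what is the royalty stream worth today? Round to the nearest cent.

$284126.98

Growing perpetuity: P = D₁ / (r − g) = $17,900.0000 / (0.104 − 0.041) = $284,126.98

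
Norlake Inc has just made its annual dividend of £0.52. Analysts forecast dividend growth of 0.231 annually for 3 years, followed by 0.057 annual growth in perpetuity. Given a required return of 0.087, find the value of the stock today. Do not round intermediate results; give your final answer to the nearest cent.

D_1 = 0.64012
D_2 = 0.78799
D_3 = 0.97001
Terminal value at year 3: TV = D_3×(1+g_2)/(r−g_2) = 1.02530/0.03 = 34.17679
P_0 = D_1/(1+r)^1 + D_2/(1+r)^2 + D_3/(1+r)^3 + TV/(1+r)^3
    = 0.58889 + 0.66690 + 0.75525 + 26.60986 = 28.62089

£28.62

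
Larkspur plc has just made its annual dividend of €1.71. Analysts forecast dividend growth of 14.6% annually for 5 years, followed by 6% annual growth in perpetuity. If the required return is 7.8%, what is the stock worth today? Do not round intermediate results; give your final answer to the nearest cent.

D_1 = 1.95966
D_2 = 2.24577
D_3 = 2.57365
D_4 = 2.94941
D_5 = 3.38002
Terminal value at year 5: TV = D_5×(1+g_2)/(r−g_2) = 3.58282/0.018 = 199.04559
P_0 = D_1/(1+r)^1 + D_2/(1+r)^2 + D_3/(1+r)^3 + D_4/(1+r)^4 + D_5/(1+r)^5 + TV/(1+r)^5
    = 1.81787 + 1.93254 + 2.05444 + 2.18403 + 2.32180 + 136.72841 = 147.03909

€147.04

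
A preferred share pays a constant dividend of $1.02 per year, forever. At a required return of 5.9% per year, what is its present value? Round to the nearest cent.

$17.29

Level perpetuity: PV = C / r = $1.02 / 0.059 = $17.29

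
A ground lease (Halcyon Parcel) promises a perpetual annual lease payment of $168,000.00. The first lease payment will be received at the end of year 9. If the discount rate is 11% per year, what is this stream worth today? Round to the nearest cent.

Value at end of year 8: C / r = $168,000.00 / 0.11 = $1,527,272.7273
Discount to today: PV = $1,527,272.7273 / (1 + 0.11)^8 = $1,527,272.7273 / 2.304538 = $662,724.10

$662724.10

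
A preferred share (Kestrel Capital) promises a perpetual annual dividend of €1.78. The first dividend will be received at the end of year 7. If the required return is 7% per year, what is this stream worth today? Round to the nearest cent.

Value at end of year 6: C / r = €1.78 / 0.07 = €25.4286
Discount to today: PV = €25.4286 / (1 + 0.07)^6 = €25.4286 / 1.500730 = €16.94

€16.94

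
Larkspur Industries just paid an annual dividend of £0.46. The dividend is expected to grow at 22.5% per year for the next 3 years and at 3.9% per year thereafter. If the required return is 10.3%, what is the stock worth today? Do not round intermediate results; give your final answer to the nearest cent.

£11.94

D_1 = 0.56350
D_2 = 0.69029
D_3 = 0.84560
Terminal value at year 3: TV = D_3×(1+g_2)/(r−g_2) = 0.87858/0.064 = 13.72782
P_0 = D_1/(1+r)^1 + D_2/(1+r)^2 + D_3/(1+r)^3 + TV/(1+r)^3
    = 0.51088 + 0.56739 + 0.63014 + 10.22999 = 11.93840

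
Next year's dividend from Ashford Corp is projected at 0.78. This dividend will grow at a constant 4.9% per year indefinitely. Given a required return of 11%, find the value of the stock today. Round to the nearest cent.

12.79

Growing perpetuity: P = D₁ / (r − g) = 0.7800 / (0.11 − 0.049) = 12.79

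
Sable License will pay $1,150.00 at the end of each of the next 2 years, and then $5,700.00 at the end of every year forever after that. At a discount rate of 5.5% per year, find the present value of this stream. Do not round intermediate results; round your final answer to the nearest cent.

$95235.61

PV of 2-year annuity: $1,150.00 × [1 − (1+0.055)^−2] / 0.055 = 2123.26767
Perpetuity value at year 2: $5,700.00 / 0.055 = 103636.36364
PV of perpetuity: 103636.36364 / (1+0.055)^2 = 93112.34126
Total PV = 2123.26767 + 93112.34126 = 95235.60894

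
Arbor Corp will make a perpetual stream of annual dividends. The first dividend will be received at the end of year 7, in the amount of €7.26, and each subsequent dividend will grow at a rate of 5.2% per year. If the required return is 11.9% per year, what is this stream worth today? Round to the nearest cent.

€55.19

Value at end of year 6: C₁ / (r − g) = €7.26 / (0.119 − 0.052) = €108.3582
Discount to today: PV = €108.3582 / (1 + 0.119)^6 = €108.3582 / 1.963272 = €55.19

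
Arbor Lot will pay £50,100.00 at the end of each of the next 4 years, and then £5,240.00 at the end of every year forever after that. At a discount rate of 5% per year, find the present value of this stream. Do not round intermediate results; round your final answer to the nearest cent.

£263871.34

PV of 4-year annuity: £50,100.00 × [1 − (1+0.05)^−4] / 0.05 = 177652.12026
Perpetuity value at year 4: £5,240.00 / 0.05 = 104800.00000
PV of perpetuity: 104800.00000 / (1+0.05)^4 = 86219.21936
Total PV = 177652.12026 + 86219.21936 = 263871.33962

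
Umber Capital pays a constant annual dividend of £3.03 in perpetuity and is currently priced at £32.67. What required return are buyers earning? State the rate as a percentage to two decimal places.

P = C/r ⇒ r = C/P = £3.03/£32.67 = 0.092746

9.27%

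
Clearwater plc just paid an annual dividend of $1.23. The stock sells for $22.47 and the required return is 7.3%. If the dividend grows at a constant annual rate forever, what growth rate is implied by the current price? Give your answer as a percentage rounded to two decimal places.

P = D₀(1+g)/(r−g) ⇒ P(r−g) = D₀(1+g) ⇒ g(P+D₀) = P·r − D₀
g = (P·r − D₀)/(P + D₀) = ($22.47×0.073 − $1.23) / ($22.47 + $1.23) = 0.017313

1.73%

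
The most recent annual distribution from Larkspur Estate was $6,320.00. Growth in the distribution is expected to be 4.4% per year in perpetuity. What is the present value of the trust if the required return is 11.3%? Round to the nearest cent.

$95624.35

D₁ = D₀ × (1 + g) = $6,320.00 × 1.044 = $6,598.0800
Growing perpetuity: P = D₁ / (r − g) = $6,598.0800 / (0.113 − 0.044) = $95,624.35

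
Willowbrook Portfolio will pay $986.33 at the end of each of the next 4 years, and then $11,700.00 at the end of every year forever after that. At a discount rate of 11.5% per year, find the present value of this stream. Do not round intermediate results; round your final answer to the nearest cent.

$68852.30

PV of 4-year annuity: $986.33 × [1 − (1+0.115)^−4] / 0.115 = 3027.65218
Perpetuity value at year 4: $11,700.00 / 0.115 = 101739.13043
PV of perpetuity: 101739.13043 / (1+0.115)^4 = 65824.64898
Total PV = 3027.65218 + 65824.64898 = 68852.30116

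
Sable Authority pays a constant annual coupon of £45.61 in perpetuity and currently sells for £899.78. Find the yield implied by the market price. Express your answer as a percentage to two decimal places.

5.07%

P = C/r ⇒ r = C/P = £45.61/£899.78 = 0.050690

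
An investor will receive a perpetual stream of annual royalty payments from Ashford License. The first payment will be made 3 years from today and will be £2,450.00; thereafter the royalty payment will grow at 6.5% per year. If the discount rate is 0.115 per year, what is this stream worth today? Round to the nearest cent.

£39413.62

Value at end of year 2: C₁ / (r − g) = £2,450.00 / (0.115 − 0.065) = £49,000.0000
Discount to today: PV = £49,000.0000 / (1 + 0.115)^2 = £49,000.0000 / 1.243225 = £39,413.62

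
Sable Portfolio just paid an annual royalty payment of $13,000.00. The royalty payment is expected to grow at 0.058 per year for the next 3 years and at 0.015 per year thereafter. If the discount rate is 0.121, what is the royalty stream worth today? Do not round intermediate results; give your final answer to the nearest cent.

D_1 = 13754.00000
D_2 = 14551.73200
D_3 = 15395.73246
Terminal value at year 3: TV = D_3×(1+g_2)/(r−g_2) = 15626.66844/0.106 = 147421.40040
P_0 = D_1/(1+r)^1 + D_2/(1+r)^2 + D_3/(1+r)^3 + TV/(1+r)^3
    = 12269.40232 + 11579.86410 + 10929.07780 + 104651.07518 = 139429.41940

$139429.42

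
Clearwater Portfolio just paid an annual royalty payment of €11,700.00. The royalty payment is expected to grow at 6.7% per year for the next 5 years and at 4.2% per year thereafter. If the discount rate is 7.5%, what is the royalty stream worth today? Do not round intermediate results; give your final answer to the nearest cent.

€413099.82

D_1 = 12483.90000
D_2 = 13320.32130
D_3 = 14212.78283
D_4 = 15165.03928
D_5 = 16181.09691
Terminal value at year 5: TV = D_5×(1+g_2)/(r−g_2) = 16860.70298/0.033 = 510930.39328
P_0 = D_1/(1+r)^1 + D_2/(1+r)^2 + D_3/(1+r)^3 + D_4/(1+r)^4 + D_5/(1+r)^5 + TV/(1+r)^5
    = 11612.93023 + 11526.50843 + 11440.72976 + 11355.58944 + 11271.08273 + 355892.97597 = 413099.81656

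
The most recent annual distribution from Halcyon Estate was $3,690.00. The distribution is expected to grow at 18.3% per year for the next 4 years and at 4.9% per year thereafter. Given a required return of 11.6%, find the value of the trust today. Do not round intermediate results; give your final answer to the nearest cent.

D_1 = 4365.27000
D_2 = 5164.11441
D_3 = 6109.14735
D_4 = 7227.12131
Terminal value at year 4: TV = D_4×(1+g_2)/(r−g_2) = 7581.25026/0.067 = 113152.98889
P_0 = D_1/(1+r)^1 + D_2/(1+r)^2 + D_3/(1+r)^3 + D_4/(1+r)^4 + TV/(1+r)^4
    = 3911.53226 + 4146.36439 + 4395.29487 + 4659.17010 + 72947.30500 = 90059.66662

$90059.67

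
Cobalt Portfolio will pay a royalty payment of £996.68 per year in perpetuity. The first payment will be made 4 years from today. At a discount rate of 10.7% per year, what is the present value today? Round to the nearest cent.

£6866.40

Value at end of year 3: C / r = £996.68 / 0.107 = £9,314.7664
Discount to today: PV = £9,314.7664 / (1 + 0.107)^3 = £9,314.7664 / 1.356572 = £6,866.40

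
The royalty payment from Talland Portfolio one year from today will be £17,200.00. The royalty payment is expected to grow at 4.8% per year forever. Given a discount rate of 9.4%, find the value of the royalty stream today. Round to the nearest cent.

£373913.04

Growing perpetuity: P = D₁ / (r − g) = £17,200.0000 / (0.094 − 0.048) = £373,913.04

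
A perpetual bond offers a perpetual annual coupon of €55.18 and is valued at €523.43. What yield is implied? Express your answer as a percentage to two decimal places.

10.54%

P = C/r ⇒ r = C/P = €55.18/€523.43 = 0.105420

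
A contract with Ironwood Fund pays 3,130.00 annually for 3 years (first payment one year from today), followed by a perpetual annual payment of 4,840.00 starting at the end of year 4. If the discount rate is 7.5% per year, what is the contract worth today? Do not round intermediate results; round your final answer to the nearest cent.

PV of 3-year annuity: 3,130.00 × [1 − (1+0.075)^−3] / 0.075 = 8139.64557
Perpetuity value at year 3: 4,840.00 / 0.075 = 64533.33333
PV of perpetuity: 64533.33333 / (1+0.075)^3 = 51946.78875
Total PV = 8139.64557 + 51946.78875 = 60086.43432

60086.43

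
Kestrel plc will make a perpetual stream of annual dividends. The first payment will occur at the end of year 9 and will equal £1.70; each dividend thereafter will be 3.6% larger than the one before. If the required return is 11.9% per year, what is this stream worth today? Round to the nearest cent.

Value at end of year 8: C₁ / (r − g) = £1.70 / (0.119 − 0.036) = £20.4819
Discount to today: PV = £20.4819 / (1 + 0.119)^8 = £20.4819 / 2.458333 = £8.33

£8.33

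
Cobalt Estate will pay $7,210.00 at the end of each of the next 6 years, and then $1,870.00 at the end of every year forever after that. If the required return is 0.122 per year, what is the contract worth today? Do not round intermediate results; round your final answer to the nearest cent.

$37158.98

PV of 6-year annuity: $7,210.00 × [1 − (1+0.122)^−6] / 0.122 = 29476.09363
Perpetuity value at year 6: $1,870.00 / 0.122 = 15327.86885
PV of perpetuity: 15327.86885 / (1+0.122)^6 = 7682.89034
Total PV = 29476.09363 + 7682.89034 = 37158.98397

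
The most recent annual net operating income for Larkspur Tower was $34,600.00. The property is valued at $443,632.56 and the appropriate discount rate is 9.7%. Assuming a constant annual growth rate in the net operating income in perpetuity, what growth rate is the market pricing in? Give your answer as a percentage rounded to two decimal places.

1.76%

P = D₀(1+g)/(r−g) ⇒ P(r−g) = D₀(1+g) ⇒ g(P+D₀) = P·r − D₀
g = (P·r − D₀)/(P + D₀) = ($443,632.56×0.097 − $34,600.00) / ($443,632.56 + $34,600.00) = 0.017632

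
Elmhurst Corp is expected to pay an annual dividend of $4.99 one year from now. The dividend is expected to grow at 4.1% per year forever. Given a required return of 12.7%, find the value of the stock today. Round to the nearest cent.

$58.02

Growing perpetuity: P = D₁ / (r − g) = $4.9900 / (0.127 − 0.041) = $58.02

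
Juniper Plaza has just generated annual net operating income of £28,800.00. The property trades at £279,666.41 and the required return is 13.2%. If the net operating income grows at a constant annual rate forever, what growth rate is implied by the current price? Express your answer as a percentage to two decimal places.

P = D₀(1+g)/(r−g) ⇒ P(r−g) = D₀(1+g) ⇒ g(P+D₀) = P·r − D₀
g = (P·r − D₀)/(P + D₀) = (£279,666.41×0.132 − £28,800.00) / (£279,666.41 + £28,800.00) = 0.026311

2.63%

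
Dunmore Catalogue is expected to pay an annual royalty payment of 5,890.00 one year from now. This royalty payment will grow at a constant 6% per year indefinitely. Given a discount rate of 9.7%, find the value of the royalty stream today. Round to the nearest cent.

159189.19

Growing perpetuity: P = D₁ / (r − g) = 5,890.0000 / (0.097 − 0.06) = 159,189.19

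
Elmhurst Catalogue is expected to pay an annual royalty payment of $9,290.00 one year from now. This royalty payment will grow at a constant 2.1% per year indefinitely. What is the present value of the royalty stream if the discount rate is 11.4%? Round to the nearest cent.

$99892.47

Growing perpetuity: P = D₁ / (r − g) = $9,290.0000 / (0.114 − 0.021) = $99,892.47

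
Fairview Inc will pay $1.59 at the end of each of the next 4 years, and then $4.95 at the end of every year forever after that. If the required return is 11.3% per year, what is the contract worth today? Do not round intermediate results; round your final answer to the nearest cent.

PV of 4-year annuity: $1.59 × [1 − (1+0.113)^−4] / 0.113 = 4.90146
Perpetuity value at year 4: $4.95 / 0.113 = 43.80531
PV of perpetuity: 43.80531 / (1+0.113)^4 = 28.54605
Total PV = 4.90146 + 28.54605 = 33.44751

$33.45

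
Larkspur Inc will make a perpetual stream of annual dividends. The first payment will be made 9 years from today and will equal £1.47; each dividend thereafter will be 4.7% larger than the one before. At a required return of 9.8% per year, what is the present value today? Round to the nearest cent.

Value at end of year 8: C₁ / (r − g) = £1.47 / (0.098 − 0.047) = £28.8235
Discount to today: PV = £28.8235 / (1 + 0.098)^8 = £28.8235 / 2.112607 = £13.64

£13.64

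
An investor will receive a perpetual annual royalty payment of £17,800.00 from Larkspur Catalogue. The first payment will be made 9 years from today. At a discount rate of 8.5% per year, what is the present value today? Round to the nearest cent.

£109034.31

Value at end of year 8: C / r = £17,800.00 / 0.085 = £209,411.7647
Discount to today: PV = £209,411.7647 / (1 + 0.085)^8 = £209,411.7647 / 1.920604 = £109,034.31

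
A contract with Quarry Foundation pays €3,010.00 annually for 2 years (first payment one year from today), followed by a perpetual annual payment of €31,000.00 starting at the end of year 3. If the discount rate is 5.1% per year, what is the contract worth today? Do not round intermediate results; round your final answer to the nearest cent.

€555871.89

PV of 2-year annuity: €3,010.00 × [1 − (1+0.051)^−2] / 0.051 = 5588.90495
Perpetuity value at year 2: €31,000.00 / 0.051 = 607843.13725
PV of perpetuity: 607843.13725 / (1+0.051)^2 = 550282.98658
Total PV = 5588.90495 + 550282.98658 = 555871.89153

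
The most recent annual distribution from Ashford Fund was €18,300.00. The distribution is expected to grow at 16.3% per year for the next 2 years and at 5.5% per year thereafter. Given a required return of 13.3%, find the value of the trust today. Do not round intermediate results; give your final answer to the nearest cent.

€298867.08

D_1 = 21282.90000
D_2 = 24752.01270
Terminal value at year 2: TV = D_2×(1+g_2)/(r−g_2) = 26113.37340/0.078 = 334786.83844
P_0 = D_1/(1+r)^1 + D_2/(1+r)^2 + TV/(1+r)^2
    = 18784.55428 + 19281.93877 + 260800.58211 = 298867.07516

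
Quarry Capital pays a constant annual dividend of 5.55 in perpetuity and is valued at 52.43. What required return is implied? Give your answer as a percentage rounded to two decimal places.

10.59%

P = C/r ⇒ r = C/P = 5.55/52.43 = 0.105855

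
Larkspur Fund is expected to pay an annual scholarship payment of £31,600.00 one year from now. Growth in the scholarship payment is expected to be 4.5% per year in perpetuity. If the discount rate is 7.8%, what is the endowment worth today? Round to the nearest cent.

£957575.76

Growing perpetuity: P = D₁ / (r − g) = £31,600.0000 / (0.078 − 0.045) = £957,575.76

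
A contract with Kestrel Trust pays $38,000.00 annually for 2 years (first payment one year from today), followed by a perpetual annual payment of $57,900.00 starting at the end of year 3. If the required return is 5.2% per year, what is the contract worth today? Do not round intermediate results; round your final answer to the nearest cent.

$1076563.87

PV of 2-year annuity: $38,000.00 × [1 − (1+0.052)^−2] / 0.052 = 70457.86407
Perpetuity value at year 2: $57,900.00 / 0.052 = 1113461.53846
PV of perpetuity: 1113461.53846 / (1+0.052)^2 = 1006106.00347
Total PV = 70457.86407 + 1006106.00347 = 1076563.86754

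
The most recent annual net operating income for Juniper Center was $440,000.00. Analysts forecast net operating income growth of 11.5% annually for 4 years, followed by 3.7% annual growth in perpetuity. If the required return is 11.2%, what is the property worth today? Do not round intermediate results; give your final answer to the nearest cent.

D_1 = 490600.00000
D_2 = 547019.00000
D_3 = 609926.18500
D_4 = 680067.69627
Terminal value at year 4: TV = D_4×(1+g_2)/(r−g_2) = 705230.20104/0.075 = 9403069.34716
P_0 = D_1/(1+r)^1 + D_2/(1+r)^2 + D_3/(1+r)^3 + D_4/(1+r)^4 + TV/(1+r)^4
    = 441187.05036 + 442377.30319 + 443570.76714 + 444767.45087 + 6149651.28730 = 7921553.85886

$7921553.86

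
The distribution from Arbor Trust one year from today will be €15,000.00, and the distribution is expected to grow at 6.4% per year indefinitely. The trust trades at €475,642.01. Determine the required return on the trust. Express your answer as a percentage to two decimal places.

P = D₁/(r − g) ⇒ r = D₁/P + g = €15,000.0000/€475,642.01 + 0.064 = 0.031536 + 0.064 = 0.095536

9.55%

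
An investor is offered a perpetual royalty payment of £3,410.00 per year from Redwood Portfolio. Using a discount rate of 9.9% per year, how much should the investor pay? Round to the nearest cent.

£34444.44

Level perpetuity: PV = C / r = £3,410.00 / 0.099 = £34,444.44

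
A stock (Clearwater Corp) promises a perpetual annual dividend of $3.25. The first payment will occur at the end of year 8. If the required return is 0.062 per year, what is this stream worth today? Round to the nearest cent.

Value at end of year 7: C / r = $3.25 / 0.062 = $52.4194
Discount to today: PV = $52.4194 / (1 + 0.062)^7 = $52.4194 / 1.523602 = $34.40

$34.40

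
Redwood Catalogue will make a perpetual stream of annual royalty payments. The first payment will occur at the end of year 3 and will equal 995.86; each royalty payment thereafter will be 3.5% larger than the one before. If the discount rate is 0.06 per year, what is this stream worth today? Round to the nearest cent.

35452.47

Value at end of year 2: C₁ / (r − g) = 995.86 / (0.06 − 0.035) = 39,834.4000
Discount to today: PV = 39,834.4000 / (1 + 0.06)^2 = 39,834.4000 / 1.123600 = 35,452.47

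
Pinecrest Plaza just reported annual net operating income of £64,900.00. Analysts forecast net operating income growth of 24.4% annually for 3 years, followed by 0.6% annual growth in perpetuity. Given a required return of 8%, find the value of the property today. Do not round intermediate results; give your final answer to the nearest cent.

D_1 = 80735.60000
D_2 = 100435.08640
D_3 = 124941.24748
Terminal value at year 3: TV = D_3×(1+g_2)/(r−g_2) = 125690.89497/0.074 = 1698525.60766
P_0 = D_1/(1+r)^1 + D_2/(1+r)^2 + D_3/(1+r)^3 + TV/(1+r)^3
    = 74755.18519 + 86106.89849 + 99182.39048 + 1348344.38956 = 1608388.86372

£1608388.86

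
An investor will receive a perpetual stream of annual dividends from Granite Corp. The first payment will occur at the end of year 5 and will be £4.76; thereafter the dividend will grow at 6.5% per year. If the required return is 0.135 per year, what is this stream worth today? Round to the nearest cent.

Value at end of year 4: C₁ / (r − g) = £4.76 / (0.135 − 0.065) = £68.0000
Discount to today: PV = £68.0000 / (1 + 0.135)^4 = £68.0000 / 1.659524 = £40.98

£40.98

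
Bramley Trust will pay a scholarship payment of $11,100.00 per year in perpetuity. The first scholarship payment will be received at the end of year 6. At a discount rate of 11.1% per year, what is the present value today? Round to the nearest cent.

Value at end of year 5: C / r = $11,100.00 / 0.111 = $100,000.0000
Discount to today: PV = $100,000.0000 / (1 + 0.111)^5 = $100,000.0000 / 1.692662 = $59,078.53

$59078.53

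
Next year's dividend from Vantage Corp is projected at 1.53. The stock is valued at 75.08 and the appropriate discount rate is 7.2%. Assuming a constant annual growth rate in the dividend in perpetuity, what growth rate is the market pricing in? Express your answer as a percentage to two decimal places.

P = D₁/(r−g) ⇒ g = r − D₁/P = 0.072 − 1.53/75.08 = 0.051622

5.16%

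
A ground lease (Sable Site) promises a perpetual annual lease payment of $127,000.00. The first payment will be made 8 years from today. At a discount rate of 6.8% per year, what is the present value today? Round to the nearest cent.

Value at end of year 7: C / r = $127,000.00 / 0.068 = $1,867,647.0588
Discount to today: PV = $1,867,647.0588 / (1 + 0.068)^7 = $1,867,647.0588 / 1.584889 = $1,178,408.97

$1178408.97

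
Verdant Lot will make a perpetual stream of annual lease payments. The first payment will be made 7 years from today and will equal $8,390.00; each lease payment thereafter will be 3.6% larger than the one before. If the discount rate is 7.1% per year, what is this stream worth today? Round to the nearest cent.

Value at end of year 6: C₁ / (r − g) = $8,390.00 / (0.071 − 0.036) = $239,714.2857
Discount to today: PV = $239,714.2857 / (1 + 0.071)^6 = $239,714.2857 / 1.509165 = $158,838.98

$158838.98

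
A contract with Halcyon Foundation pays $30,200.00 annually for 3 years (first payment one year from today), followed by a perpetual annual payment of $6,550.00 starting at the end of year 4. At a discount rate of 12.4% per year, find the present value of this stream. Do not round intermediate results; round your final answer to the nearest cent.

PV of 3-year annuity: $30,200.00 × [1 − (1+0.124)^−3] / 0.124 = 72039.62035
Perpetuity value at year 3: $6,550.00 / 0.124 = 52822.58065
PV of perpetuity: 52822.58065 / (1+0.124)^3 = 37198.09345
Total PV = 72039.62035 + 37198.09345 = 109237.71380

$109237.71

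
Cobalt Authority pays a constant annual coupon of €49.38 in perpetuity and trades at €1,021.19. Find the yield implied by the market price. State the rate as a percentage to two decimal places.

4.84%

P = C/r ⇒ r = C/P = €49.38/€1,021.19 = 0.048355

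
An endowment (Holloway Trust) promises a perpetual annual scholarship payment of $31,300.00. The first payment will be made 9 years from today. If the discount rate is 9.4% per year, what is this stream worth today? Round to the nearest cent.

$162284.82

Value at end of year 8: C / r = $31,300.00 / 0.094 = $332,978.7234
Discount to today: PV = $332,978.7234 / (1 + 0.094)^8 = $332,978.7234 / 2.051817 = $162,284.82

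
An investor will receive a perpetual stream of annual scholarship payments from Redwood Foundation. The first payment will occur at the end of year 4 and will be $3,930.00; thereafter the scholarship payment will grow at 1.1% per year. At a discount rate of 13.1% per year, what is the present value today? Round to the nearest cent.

Value at end of year 3: C₁ / (r − g) = $3,930.00 / (0.131 − 0.011) = $32,750.0000
Discount to today: PV = $32,750.0000 / (1 + 0.131)^3 = $32,750.0000 / 1.446731 = $22,637.24

$22637.24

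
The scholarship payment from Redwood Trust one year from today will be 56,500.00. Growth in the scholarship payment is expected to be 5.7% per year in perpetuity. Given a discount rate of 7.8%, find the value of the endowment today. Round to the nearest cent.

Growing perpetuity: P = D₁ / (r − g) = 56,500.0000 / (0.078 − 0.057) = 2,690,476.19

2690476.19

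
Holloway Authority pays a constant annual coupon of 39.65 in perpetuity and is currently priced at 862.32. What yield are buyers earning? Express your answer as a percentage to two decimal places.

4.60%

P = C/r ⇒ r = C/P = 39.65/862.32 = 0.045981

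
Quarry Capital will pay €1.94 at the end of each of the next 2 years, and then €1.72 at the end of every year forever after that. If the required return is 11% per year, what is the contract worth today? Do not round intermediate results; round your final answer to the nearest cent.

PV of 2-year annuity: €1.94 × [1 − (1+0.11)^−2] / 0.11 = 3.32230
Perpetuity value at year 2: €1.72 / 0.11 = 15.63636
PV of perpetuity: 15.63636 / (1+0.11)^2 = 12.69082
Total PV = 3.32230 + 12.69082 = 16.01312

€16.01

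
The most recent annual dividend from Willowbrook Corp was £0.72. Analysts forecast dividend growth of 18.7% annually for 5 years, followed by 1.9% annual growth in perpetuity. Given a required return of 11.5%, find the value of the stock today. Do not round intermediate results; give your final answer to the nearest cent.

D_1 = 0.85464
D_2 = 1.01446
D_3 = 1.20416
D_4 = 1.42934
D_5 = 1.69663
Terminal value at year 5: TV = D_5×(1+g_2)/(r−g_2) = 1.72886/0.096 = 18.00898
P_0 = D_1/(1+r)^1 + D_2/(1+r)^2 + D_3/(1+r)^3 + D_4/(1+r)^4 + D_5/(1+r)^5 + TV/(1+r)^5
    = 0.76649 + 0.81599 + 0.86868 + 0.92477 + 0.98449 + 10.44996 = 14.81039

£14.81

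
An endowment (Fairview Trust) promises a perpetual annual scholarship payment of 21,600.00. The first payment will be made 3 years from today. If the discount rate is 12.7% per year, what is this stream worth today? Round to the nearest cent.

133906.67

Value at end of year 2: C / r = 21,600.00 / 0.127 = 170,078.7402
Discount to today: PV = 170,078.7402 / (1 + 0.127)^2 = 170,078.7402 / 1.270129 = 133,906.67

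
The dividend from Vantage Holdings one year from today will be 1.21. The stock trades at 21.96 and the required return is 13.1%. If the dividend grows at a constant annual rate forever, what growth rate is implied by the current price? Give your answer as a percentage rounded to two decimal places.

P = D₁/(r−g) ⇒ g = r − D₁/P = 0.131 − 1.21/21.96 = 0.075900

7.59%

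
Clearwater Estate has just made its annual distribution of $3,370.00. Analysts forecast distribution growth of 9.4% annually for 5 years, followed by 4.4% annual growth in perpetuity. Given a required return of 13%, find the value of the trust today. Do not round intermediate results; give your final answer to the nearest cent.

D_1 = 3686.78000
D_2 = 4033.33732
D_3 = 4412.47103
D_4 = 4827.24330
D_5 = 5281.00418
Terminal value at year 5: TV = D_5×(1+g_2)/(r−g_2) = 5513.36836/0.086 = 64108.93441
P_0 = D_1/(1+r)^1 + D_2/(1+r)^2 + D_3/(1+r)^3 + D_4/(1+r)^4 + D_5/(1+r)^5 + TV/(1+r)^5
    = 3262.63717 + 3158.69475 + 3058.06376 + 2960.63872 + 2866.31749 + 34795.76114 = 50102.11302

$50102.11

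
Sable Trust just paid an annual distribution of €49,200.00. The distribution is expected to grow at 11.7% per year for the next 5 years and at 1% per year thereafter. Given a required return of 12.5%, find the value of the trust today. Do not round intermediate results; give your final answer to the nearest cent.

D_1 = 54956.40000
D_2 = 61386.29880
D_3 = 68568.49576
D_4 = 76591.00976
D_5 = 85552.15791
Terminal value at year 5: TV = D_5×(1+g_2)/(r−g_2) = 86407.67948/0.115 = 751371.12596
P_0 = D_1/(1+r)^1 + D_2/(1+r)^2 + D_3/(1+r)^3 + D_4/(1+r)^4 + D_5/(1+r)^5 + TV/(1+r)^5
    = 48850.13333 + 48502.75461 + 48157.84613 + 47815.39034 + 47475.36978 + 416957.59548 = 657759.08967

€657759.09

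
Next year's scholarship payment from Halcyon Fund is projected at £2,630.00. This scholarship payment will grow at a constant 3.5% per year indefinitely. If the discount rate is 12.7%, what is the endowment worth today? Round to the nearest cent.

Growing perpetuity: P = D₁ / (r − g) = £2,630.0000 / (0.127 − 0.035) = £28,586.96

£28586.96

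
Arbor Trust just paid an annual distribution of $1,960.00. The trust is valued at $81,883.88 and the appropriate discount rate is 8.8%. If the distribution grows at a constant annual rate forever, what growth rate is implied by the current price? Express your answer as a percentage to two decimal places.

P = D₀(1+g)/(r−g) ⇒ P(r−g) = D₀(1+g) ⇒ g(P+D₀) = P·r − D₀
g = (P·r − D₀)/(P + D₀) = ($81,883.88×0.088 − $1,960.00) / ($81,883.88 + $1,960.00) = 0.062566

6.26%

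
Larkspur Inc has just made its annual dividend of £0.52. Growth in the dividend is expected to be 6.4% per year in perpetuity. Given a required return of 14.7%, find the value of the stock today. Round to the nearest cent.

D₁ = D₀ × (1 + g) = £0.52 × 1.064 = £0.5533
Growing perpetuity: P = D₁ / (r − g) = £0.5533 / (0.147 − 0.064) = £6.67

£6.67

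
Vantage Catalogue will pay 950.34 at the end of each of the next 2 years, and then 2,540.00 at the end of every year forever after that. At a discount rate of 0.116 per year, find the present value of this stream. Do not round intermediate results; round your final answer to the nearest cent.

19195.76

PV of 2-year annuity: 950.34 × [1 − (1+0.116)^−2] / 0.116 = 1614.60496
Perpetuity value at year 2: 2,540.00 / 0.116 = 21896.55172
PV of perpetuity: 21896.55172 / (1+0.116)^2 = 17581.15238
Total PV = 1614.60496 + 17581.15238 = 19195.75735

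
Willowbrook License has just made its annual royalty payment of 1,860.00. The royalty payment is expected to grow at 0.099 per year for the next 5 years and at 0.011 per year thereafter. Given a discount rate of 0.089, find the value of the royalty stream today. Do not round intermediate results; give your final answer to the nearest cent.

D_1 = 2044.14000
D_2 = 2246.50986
D_3 = 2468.91434
D_4 = 2713.33686
D_5 = 2981.95720
Terminal value at year 5: TV = D_5×(1+g_2)/(r−g_2) = 3014.75873/0.078 = 38650.75299
P_0 = D_1/(1+r)^1 + D_2/(1+r)^2 + D_3/(1+r)^3 + D_4/(1+r)^4 + D_5/(1+r)^5 + TV/(1+r)^5
    = 1877.07989 + 1894.31662 + 1911.71163 + 1929.26637 + 1946.98232 + 25235.88621 = 34795.24304

34795.24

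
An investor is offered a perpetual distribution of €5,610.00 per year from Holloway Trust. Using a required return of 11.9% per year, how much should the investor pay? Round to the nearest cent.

€47142.86

Level perpetuity: PV = C / r = €5,610.00 / 0.119 = €47,142.86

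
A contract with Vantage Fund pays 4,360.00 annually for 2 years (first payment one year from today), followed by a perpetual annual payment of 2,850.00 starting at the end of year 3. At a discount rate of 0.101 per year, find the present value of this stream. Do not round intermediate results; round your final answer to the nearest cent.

PV of 2-year annuity: 4,360.00 × [1 − (1+0.101)^−2] / 0.101 = 7556.79957
Perpetuity value at year 2: 2,850.00 / 0.101 = 28217.82178
PV of perpetuity: 28217.82178 / (1+0.101)^2 = 23278.17068
Total PV = 7556.79957 + 23278.17068 = 30834.97026

30834.97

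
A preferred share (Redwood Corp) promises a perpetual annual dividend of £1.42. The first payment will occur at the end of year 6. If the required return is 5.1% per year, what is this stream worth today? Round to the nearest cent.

Value at end of year 5: C / r = £1.42 / 0.051 = £27.8431
Discount to today: PV = £27.8431 / (1 + 0.051)^5 = £27.8431 / 1.282371 = £21.71

£21.71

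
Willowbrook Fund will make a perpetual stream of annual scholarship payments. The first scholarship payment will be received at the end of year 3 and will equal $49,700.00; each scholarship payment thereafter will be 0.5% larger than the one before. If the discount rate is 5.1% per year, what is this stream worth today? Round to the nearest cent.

Value at end of year 2: C₁ / (r − g) = $49,700.00 / (0.051 − 0.005) = $1,080,434.7826
Discount to today: PV = $1,080,434.7826 / (1 + 0.051)^2 = $1,080,434.7826 / 1.104601 = $978,122.22

$978122.22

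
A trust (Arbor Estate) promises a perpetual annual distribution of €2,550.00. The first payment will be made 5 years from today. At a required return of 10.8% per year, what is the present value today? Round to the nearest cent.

€15665.97

Value at end of year 4: C / r = €2,550.00 / 0.108 = €23,611.1111
Discount to today: PV = €23,611.1111 / (1 + 0.108)^4 = €23,611.1111 / 1.507159 = €15,665.97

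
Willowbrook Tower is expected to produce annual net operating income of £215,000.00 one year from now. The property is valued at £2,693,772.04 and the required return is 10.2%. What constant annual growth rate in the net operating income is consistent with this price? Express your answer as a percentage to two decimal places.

P = D₁/(r−g) ⇒ g = r − D₁/P = 0.102 − £215,000.00/£2,693,772.04 = 0.022186

2.22%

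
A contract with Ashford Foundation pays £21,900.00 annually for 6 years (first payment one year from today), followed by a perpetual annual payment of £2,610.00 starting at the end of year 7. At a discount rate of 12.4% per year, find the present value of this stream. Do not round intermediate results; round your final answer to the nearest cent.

PV of 6-year annuity: £21,900.00 × [1 − (1+0.124)^−6] / 0.124 = 89028.94627
Perpetuity value at year 6: £2,610.00 / 0.124 = 21048.38710
PV of perpetuity: 21048.38710 / (1+0.124)^6 = 10438.08802
Total PV = 89028.94627 + 10438.08802 = 99467.03429

£99467.03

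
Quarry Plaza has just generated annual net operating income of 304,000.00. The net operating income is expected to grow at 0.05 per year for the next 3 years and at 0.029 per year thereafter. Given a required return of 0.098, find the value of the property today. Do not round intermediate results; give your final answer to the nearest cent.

D_1 = 319200.00000
D_2 = 335160.00000
D_3 = 351918.00000
Terminal value at year 3: TV = D_3×(1+g_2)/(r−g_2) = 362123.62200/0.069 = 5248168.43478
P_0 = D_1/(1+r)^1 + D_2/(1+r)^2 + D_3/(1+r)^3 + TV/(1+r)^3
    = 290710.38251 + 278001.73191 + 265848.65074 + 3964612.48706 = 4799173.25222

4799173.25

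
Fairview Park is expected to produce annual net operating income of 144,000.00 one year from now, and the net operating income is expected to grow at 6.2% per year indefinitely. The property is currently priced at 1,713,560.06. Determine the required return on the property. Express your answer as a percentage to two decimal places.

P = D₁/(r − g) ⇒ r = D₁/P + g = 144,000.0000/1,713,560.06 + 0.062 = 0.084036 + 0.062 = 0.146036

14.60%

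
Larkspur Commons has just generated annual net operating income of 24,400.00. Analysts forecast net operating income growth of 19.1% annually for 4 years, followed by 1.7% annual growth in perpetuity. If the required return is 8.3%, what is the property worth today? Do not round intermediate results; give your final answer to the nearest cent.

D_1 = 29060.40000
D_2 = 34610.93640
D_3 = 41221.62525
D_4 = 49094.95568
Terminal value at year 4: TV = D_4×(1+g_2)/(r−g_2) = 49929.56992/0.066 = 756508.63518
P_0 = D_1/(1+r)^1 + D_2/(1+r)^2 + D_3/(1+r)^3 + D_4/(1+r)^4 + TV/(1+r)^4
    = 26833.24100 + 29509.13207 + 32451.87100 + 35688.06866 + 549920.69435 = 674403.00707

674403.01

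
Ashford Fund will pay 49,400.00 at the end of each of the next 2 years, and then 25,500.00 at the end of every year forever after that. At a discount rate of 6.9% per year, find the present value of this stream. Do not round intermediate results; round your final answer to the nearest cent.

412836.82

PV of 2-year annuity: 49,400.00 × [1 − (1+0.069)^−2] / 0.069 = 89440.04914
Perpetuity value at year 2: 25,500.00 / 0.069 = 369565.21739
PV of perpetuity: 369565.21739 / (1+0.069)^2 = 323396.77097
Total PV = 89440.04914 + 323396.77097 = 412836.82011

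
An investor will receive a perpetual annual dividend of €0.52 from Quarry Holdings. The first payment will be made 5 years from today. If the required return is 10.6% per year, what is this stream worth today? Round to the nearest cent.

Value at end of year 4: C / r = €0.52 / 0.106 = €4.9057
Discount to today: PV = €4.9057 / (1 + 0.106)^4 = €4.9057 / 1.496306 = €3.28

€3.28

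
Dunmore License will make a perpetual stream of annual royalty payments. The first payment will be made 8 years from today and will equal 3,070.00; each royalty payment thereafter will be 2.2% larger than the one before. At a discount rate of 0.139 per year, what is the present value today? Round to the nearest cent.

10550.83

Value at end of year 7: C₁ / (r − g) = 3,070.00 / (0.139 − 0.022) = 26,239.3162
Discount to today: PV = 26,239.3162 / (1 + 0.139)^7 = 26,239.3162 / 2.486944 = 10,550.83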